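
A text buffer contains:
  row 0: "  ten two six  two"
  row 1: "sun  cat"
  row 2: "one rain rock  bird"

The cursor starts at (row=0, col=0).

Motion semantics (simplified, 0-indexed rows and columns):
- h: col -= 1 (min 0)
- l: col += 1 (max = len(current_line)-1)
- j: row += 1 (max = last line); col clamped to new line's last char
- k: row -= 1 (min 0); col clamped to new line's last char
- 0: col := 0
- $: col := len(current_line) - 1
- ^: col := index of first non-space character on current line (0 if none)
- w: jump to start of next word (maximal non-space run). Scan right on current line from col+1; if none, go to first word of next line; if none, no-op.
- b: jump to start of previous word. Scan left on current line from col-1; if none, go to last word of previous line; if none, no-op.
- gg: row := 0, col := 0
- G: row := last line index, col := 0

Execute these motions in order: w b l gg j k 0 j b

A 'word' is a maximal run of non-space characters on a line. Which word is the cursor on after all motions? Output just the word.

Answer: two

Derivation:
After 1 (w): row=0 col=2 char='t'
After 2 (b): row=0 col=2 char='t'
After 3 (l): row=0 col=3 char='e'
After 4 (gg): row=0 col=0 char='_'
After 5 (j): row=1 col=0 char='s'
After 6 (k): row=0 col=0 char='_'
After 7 (0): row=0 col=0 char='_'
After 8 (j): row=1 col=0 char='s'
After 9 (b): row=0 col=15 char='t'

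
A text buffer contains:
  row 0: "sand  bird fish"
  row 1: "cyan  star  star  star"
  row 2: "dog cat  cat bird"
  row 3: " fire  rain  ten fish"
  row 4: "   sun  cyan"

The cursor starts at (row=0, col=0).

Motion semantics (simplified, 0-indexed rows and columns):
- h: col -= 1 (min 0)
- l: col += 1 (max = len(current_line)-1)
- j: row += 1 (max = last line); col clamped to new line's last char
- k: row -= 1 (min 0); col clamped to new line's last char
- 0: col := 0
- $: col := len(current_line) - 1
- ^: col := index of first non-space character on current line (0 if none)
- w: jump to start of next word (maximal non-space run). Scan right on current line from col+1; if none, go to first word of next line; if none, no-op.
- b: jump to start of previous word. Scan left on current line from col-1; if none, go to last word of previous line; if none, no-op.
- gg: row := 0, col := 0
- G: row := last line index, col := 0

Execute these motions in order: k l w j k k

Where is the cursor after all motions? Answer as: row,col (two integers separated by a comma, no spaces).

Answer: 0,6

Derivation:
After 1 (k): row=0 col=0 char='s'
After 2 (l): row=0 col=1 char='a'
After 3 (w): row=0 col=6 char='b'
After 4 (j): row=1 col=6 char='s'
After 5 (k): row=0 col=6 char='b'
After 6 (k): row=0 col=6 char='b'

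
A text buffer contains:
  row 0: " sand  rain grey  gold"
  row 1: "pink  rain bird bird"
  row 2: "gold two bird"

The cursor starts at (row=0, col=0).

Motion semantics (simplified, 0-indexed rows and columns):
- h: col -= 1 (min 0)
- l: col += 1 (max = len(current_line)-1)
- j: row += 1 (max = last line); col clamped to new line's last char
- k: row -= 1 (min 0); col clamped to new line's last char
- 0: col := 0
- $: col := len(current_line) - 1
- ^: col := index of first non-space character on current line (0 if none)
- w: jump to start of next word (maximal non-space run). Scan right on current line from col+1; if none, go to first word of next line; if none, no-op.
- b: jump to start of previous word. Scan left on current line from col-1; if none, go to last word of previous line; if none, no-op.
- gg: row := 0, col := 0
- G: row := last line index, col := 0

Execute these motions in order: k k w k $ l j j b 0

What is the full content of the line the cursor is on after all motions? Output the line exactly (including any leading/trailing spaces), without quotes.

Answer: gold two bird

Derivation:
After 1 (k): row=0 col=0 char='_'
After 2 (k): row=0 col=0 char='_'
After 3 (w): row=0 col=1 char='s'
After 4 (k): row=0 col=1 char='s'
After 5 ($): row=0 col=21 char='d'
After 6 (l): row=0 col=21 char='d'
After 7 (j): row=1 col=19 char='d'
After 8 (j): row=2 col=12 char='d'
After 9 (b): row=2 col=9 char='b'
After 10 (0): row=2 col=0 char='g'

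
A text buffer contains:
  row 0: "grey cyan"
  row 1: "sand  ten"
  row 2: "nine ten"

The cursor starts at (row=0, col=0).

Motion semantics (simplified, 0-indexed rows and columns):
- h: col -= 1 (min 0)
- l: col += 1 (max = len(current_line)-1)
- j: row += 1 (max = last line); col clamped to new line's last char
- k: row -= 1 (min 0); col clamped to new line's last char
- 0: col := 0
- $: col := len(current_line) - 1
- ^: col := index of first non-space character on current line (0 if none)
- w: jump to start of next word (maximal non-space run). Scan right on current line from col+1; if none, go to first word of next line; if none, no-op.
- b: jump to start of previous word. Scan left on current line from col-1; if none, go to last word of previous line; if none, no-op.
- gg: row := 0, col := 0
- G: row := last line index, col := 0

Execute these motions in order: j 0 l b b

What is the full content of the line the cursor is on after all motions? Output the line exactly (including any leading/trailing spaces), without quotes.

Answer: grey cyan

Derivation:
After 1 (j): row=1 col=0 char='s'
After 2 (0): row=1 col=0 char='s'
After 3 (l): row=1 col=1 char='a'
After 4 (b): row=1 col=0 char='s'
After 5 (b): row=0 col=5 char='c'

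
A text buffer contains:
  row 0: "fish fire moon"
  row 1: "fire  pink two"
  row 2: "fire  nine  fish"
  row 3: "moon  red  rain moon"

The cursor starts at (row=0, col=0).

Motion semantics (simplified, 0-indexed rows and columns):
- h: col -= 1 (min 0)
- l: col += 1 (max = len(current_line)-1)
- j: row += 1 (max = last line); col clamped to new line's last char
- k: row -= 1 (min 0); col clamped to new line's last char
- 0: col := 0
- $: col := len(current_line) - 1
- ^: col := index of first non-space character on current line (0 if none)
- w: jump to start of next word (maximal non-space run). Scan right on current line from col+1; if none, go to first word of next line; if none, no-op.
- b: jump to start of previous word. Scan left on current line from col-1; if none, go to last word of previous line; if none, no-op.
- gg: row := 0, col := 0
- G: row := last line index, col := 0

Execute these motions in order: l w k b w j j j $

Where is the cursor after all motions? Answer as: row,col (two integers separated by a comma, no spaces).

Answer: 3,19

Derivation:
After 1 (l): row=0 col=1 char='i'
After 2 (w): row=0 col=5 char='f'
After 3 (k): row=0 col=5 char='f'
After 4 (b): row=0 col=0 char='f'
After 5 (w): row=0 col=5 char='f'
After 6 (j): row=1 col=5 char='_'
After 7 (j): row=2 col=5 char='_'
After 8 (j): row=3 col=5 char='_'
After 9 ($): row=3 col=19 char='n'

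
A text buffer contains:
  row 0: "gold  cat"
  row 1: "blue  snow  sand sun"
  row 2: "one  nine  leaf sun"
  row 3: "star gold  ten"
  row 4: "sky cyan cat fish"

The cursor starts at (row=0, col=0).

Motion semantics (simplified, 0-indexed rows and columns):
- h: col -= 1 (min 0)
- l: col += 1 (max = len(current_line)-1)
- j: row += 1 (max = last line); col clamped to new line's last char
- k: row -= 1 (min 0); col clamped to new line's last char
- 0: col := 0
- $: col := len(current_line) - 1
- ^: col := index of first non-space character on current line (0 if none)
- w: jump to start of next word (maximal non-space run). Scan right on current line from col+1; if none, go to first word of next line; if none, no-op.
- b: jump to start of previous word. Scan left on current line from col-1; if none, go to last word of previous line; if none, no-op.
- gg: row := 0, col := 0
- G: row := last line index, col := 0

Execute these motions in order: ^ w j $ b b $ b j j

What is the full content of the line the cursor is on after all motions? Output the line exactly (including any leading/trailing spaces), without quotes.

Answer: star gold  ten

Derivation:
After 1 (^): row=0 col=0 char='g'
After 2 (w): row=0 col=6 char='c'
After 3 (j): row=1 col=6 char='s'
After 4 ($): row=1 col=19 char='n'
After 5 (b): row=1 col=17 char='s'
After 6 (b): row=1 col=12 char='s'
After 7 ($): row=1 col=19 char='n'
After 8 (b): row=1 col=17 char='s'
After 9 (j): row=2 col=17 char='u'
After 10 (j): row=3 col=13 char='n'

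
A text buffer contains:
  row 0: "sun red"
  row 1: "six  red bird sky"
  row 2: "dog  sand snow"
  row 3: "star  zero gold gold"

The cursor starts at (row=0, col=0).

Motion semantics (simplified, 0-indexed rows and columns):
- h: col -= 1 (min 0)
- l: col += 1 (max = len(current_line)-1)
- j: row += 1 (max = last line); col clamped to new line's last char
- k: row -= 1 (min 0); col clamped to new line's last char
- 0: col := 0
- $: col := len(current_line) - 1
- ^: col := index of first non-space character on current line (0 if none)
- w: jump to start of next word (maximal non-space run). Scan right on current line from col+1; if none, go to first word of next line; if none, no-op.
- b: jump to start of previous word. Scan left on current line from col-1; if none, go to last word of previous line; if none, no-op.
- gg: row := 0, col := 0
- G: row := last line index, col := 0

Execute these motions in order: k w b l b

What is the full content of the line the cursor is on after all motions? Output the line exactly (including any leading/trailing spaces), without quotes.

After 1 (k): row=0 col=0 char='s'
After 2 (w): row=0 col=4 char='r'
After 3 (b): row=0 col=0 char='s'
After 4 (l): row=0 col=1 char='u'
After 5 (b): row=0 col=0 char='s'

Answer: sun red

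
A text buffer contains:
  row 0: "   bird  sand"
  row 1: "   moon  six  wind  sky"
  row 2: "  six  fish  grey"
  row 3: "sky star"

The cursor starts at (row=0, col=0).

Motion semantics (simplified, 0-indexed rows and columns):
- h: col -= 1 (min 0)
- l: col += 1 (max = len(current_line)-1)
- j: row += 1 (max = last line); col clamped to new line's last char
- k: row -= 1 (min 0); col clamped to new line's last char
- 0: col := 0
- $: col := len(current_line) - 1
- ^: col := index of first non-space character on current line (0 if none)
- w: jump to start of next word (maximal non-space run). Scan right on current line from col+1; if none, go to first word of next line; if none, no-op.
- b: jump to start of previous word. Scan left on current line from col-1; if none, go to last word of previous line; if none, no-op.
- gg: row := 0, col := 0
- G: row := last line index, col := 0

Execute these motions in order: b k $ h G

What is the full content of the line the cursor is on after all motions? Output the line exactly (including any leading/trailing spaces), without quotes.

After 1 (b): row=0 col=0 char='_'
After 2 (k): row=0 col=0 char='_'
After 3 ($): row=0 col=12 char='d'
After 4 (h): row=0 col=11 char='n'
After 5 (G): row=3 col=0 char='s'

Answer: sky star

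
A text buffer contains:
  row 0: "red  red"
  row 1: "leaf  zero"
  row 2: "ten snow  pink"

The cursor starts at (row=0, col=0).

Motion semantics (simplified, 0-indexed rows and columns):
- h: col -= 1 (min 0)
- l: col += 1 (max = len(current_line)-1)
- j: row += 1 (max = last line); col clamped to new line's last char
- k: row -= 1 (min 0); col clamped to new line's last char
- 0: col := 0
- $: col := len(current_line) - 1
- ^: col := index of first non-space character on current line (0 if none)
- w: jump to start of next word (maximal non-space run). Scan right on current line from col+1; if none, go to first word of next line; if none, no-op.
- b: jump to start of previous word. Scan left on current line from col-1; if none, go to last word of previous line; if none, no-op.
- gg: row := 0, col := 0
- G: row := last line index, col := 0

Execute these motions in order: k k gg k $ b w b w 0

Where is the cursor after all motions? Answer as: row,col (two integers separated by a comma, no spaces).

Answer: 1,0

Derivation:
After 1 (k): row=0 col=0 char='r'
After 2 (k): row=0 col=0 char='r'
After 3 (gg): row=0 col=0 char='r'
After 4 (k): row=0 col=0 char='r'
After 5 ($): row=0 col=7 char='d'
After 6 (b): row=0 col=5 char='r'
After 7 (w): row=1 col=0 char='l'
After 8 (b): row=0 col=5 char='r'
After 9 (w): row=1 col=0 char='l'
After 10 (0): row=1 col=0 char='l'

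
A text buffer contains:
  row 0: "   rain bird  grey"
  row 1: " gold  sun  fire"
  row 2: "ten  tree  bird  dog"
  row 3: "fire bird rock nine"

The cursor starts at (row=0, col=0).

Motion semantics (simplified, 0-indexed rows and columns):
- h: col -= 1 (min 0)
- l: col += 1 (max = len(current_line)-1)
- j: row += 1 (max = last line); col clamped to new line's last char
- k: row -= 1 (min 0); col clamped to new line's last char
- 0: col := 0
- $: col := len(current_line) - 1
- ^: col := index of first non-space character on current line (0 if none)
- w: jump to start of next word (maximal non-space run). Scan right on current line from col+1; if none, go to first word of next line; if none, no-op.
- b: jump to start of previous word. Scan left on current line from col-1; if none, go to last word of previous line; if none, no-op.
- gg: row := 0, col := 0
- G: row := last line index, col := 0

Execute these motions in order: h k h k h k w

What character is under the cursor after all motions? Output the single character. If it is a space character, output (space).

After 1 (h): row=0 col=0 char='_'
After 2 (k): row=0 col=0 char='_'
After 3 (h): row=0 col=0 char='_'
After 4 (k): row=0 col=0 char='_'
After 5 (h): row=0 col=0 char='_'
After 6 (k): row=0 col=0 char='_'
After 7 (w): row=0 col=3 char='r'

Answer: r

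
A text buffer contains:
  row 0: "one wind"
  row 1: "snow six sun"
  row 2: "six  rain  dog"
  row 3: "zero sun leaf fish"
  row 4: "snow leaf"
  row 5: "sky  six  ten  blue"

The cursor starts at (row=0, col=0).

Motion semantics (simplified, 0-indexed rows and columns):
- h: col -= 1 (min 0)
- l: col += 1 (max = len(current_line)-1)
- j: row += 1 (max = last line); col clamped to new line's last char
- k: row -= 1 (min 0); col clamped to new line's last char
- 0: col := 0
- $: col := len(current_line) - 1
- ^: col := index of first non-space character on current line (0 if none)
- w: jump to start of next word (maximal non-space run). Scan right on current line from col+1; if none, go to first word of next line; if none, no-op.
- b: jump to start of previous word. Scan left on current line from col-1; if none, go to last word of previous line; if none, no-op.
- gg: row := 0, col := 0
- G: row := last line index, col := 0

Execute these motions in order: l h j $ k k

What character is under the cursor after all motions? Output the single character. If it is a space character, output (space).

After 1 (l): row=0 col=1 char='n'
After 2 (h): row=0 col=0 char='o'
After 3 (j): row=1 col=0 char='s'
After 4 ($): row=1 col=11 char='n'
After 5 (k): row=0 col=7 char='d'
After 6 (k): row=0 col=7 char='d'

Answer: d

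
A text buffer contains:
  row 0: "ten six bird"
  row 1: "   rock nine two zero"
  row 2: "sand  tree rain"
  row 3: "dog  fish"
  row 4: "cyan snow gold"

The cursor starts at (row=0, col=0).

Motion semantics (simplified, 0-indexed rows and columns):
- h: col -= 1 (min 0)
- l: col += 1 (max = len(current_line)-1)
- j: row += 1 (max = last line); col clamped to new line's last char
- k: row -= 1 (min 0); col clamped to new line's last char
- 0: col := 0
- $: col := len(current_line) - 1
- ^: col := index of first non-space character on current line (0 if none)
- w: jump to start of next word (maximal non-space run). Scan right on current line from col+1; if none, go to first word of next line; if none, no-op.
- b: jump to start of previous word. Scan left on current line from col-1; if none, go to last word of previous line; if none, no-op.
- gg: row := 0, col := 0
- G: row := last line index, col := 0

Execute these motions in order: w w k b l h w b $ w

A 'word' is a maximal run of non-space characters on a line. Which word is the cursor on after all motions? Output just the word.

Answer: rock

Derivation:
After 1 (w): row=0 col=4 char='s'
After 2 (w): row=0 col=8 char='b'
After 3 (k): row=0 col=8 char='b'
After 4 (b): row=0 col=4 char='s'
After 5 (l): row=0 col=5 char='i'
After 6 (h): row=0 col=4 char='s'
After 7 (w): row=0 col=8 char='b'
After 8 (b): row=0 col=4 char='s'
After 9 ($): row=0 col=11 char='d'
After 10 (w): row=1 col=3 char='r'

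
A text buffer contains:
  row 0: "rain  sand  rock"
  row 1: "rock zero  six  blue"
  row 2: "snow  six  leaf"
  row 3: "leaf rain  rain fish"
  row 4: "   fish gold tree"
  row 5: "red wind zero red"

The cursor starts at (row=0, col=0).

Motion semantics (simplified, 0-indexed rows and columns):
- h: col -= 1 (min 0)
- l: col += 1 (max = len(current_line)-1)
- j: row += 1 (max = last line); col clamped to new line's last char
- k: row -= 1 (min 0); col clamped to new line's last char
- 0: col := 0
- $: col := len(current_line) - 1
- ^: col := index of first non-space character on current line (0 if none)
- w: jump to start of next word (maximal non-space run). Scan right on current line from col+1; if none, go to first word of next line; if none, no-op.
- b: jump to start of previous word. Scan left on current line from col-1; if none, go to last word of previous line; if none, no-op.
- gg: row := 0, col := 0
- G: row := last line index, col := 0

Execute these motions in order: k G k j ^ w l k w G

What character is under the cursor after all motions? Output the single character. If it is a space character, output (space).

Answer: r

Derivation:
After 1 (k): row=0 col=0 char='r'
After 2 (G): row=5 col=0 char='r'
After 3 (k): row=4 col=0 char='_'
After 4 (j): row=5 col=0 char='r'
After 5 (^): row=5 col=0 char='r'
After 6 (w): row=5 col=4 char='w'
After 7 (l): row=5 col=5 char='i'
After 8 (k): row=4 col=5 char='s'
After 9 (w): row=4 col=8 char='g'
After 10 (G): row=5 col=0 char='r'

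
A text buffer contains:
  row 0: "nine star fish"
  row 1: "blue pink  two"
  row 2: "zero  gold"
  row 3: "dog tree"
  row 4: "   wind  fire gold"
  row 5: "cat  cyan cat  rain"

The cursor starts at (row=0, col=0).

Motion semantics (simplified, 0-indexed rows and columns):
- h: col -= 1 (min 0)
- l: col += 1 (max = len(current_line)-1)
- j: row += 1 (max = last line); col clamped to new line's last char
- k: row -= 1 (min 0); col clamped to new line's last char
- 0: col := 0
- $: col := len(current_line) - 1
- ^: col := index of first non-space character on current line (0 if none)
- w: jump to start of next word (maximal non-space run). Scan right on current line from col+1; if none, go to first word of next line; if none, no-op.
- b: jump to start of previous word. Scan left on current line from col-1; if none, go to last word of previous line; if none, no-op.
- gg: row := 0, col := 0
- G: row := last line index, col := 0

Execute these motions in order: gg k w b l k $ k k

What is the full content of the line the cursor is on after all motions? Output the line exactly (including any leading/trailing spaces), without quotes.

Answer: nine star fish

Derivation:
After 1 (gg): row=0 col=0 char='n'
After 2 (k): row=0 col=0 char='n'
After 3 (w): row=0 col=5 char='s'
After 4 (b): row=0 col=0 char='n'
After 5 (l): row=0 col=1 char='i'
After 6 (k): row=0 col=1 char='i'
After 7 ($): row=0 col=13 char='h'
After 8 (k): row=0 col=13 char='h'
After 9 (k): row=0 col=13 char='h'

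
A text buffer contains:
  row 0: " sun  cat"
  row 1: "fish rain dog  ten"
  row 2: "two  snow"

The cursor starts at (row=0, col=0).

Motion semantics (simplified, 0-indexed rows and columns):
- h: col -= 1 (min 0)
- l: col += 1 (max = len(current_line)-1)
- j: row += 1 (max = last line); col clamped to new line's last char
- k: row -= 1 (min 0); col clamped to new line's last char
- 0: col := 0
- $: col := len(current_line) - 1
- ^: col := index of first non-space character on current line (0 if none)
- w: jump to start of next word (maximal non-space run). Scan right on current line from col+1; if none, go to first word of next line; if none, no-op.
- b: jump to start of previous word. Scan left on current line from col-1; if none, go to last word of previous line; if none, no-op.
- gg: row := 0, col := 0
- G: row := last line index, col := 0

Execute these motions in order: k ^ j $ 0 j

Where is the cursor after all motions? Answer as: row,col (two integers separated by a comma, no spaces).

Answer: 2,0

Derivation:
After 1 (k): row=0 col=0 char='_'
After 2 (^): row=0 col=1 char='s'
After 3 (j): row=1 col=1 char='i'
After 4 ($): row=1 col=17 char='n'
After 5 (0): row=1 col=0 char='f'
After 6 (j): row=2 col=0 char='t'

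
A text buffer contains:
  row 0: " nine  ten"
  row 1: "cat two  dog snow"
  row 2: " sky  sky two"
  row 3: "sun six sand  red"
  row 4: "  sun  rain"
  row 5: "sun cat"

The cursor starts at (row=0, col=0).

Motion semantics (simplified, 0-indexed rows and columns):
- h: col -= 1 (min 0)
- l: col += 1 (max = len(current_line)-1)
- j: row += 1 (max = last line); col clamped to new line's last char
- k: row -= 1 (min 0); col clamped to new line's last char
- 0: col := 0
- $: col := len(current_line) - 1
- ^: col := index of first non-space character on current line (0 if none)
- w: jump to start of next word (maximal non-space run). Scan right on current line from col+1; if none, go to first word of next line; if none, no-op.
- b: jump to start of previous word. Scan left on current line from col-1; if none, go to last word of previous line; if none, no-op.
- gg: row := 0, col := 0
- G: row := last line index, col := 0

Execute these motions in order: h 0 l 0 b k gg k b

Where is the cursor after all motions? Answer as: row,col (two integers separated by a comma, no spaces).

After 1 (h): row=0 col=0 char='_'
After 2 (0): row=0 col=0 char='_'
After 3 (l): row=0 col=1 char='n'
After 4 (0): row=0 col=0 char='_'
After 5 (b): row=0 col=0 char='_'
After 6 (k): row=0 col=0 char='_'
After 7 (gg): row=0 col=0 char='_'
After 8 (k): row=0 col=0 char='_'
After 9 (b): row=0 col=0 char='_'

Answer: 0,0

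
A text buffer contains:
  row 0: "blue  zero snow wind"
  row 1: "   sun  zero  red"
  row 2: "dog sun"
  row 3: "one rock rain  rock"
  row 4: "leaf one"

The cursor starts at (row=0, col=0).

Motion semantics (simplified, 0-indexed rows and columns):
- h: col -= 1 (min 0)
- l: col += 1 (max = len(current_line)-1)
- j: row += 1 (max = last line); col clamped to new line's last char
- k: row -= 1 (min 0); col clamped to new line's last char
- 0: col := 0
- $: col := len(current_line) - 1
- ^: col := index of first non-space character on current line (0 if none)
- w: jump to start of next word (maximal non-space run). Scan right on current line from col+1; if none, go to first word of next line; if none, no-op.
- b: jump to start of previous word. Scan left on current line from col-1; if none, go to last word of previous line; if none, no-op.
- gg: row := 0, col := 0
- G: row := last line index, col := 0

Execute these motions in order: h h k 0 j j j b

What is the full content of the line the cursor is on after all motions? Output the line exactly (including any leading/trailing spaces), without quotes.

Answer: dog sun

Derivation:
After 1 (h): row=0 col=0 char='b'
After 2 (h): row=0 col=0 char='b'
After 3 (k): row=0 col=0 char='b'
After 4 (0): row=0 col=0 char='b'
After 5 (j): row=1 col=0 char='_'
After 6 (j): row=2 col=0 char='d'
After 7 (j): row=3 col=0 char='o'
After 8 (b): row=2 col=4 char='s'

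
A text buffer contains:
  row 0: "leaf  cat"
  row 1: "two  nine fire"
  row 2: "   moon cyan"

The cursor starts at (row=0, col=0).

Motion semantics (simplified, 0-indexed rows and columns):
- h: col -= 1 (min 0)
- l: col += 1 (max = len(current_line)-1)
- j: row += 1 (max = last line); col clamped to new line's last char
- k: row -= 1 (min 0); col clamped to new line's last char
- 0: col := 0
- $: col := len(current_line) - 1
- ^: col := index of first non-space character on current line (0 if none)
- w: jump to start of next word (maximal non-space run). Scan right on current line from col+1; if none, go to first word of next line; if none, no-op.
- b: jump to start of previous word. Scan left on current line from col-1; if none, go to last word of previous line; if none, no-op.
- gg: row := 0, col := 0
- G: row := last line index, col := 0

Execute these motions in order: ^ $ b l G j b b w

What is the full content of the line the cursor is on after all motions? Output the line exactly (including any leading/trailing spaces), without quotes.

Answer: two  nine fire

Derivation:
After 1 (^): row=0 col=0 char='l'
After 2 ($): row=0 col=8 char='t'
After 3 (b): row=0 col=6 char='c'
After 4 (l): row=0 col=7 char='a'
After 5 (G): row=2 col=0 char='_'
After 6 (j): row=2 col=0 char='_'
After 7 (b): row=1 col=10 char='f'
After 8 (b): row=1 col=5 char='n'
After 9 (w): row=1 col=10 char='f'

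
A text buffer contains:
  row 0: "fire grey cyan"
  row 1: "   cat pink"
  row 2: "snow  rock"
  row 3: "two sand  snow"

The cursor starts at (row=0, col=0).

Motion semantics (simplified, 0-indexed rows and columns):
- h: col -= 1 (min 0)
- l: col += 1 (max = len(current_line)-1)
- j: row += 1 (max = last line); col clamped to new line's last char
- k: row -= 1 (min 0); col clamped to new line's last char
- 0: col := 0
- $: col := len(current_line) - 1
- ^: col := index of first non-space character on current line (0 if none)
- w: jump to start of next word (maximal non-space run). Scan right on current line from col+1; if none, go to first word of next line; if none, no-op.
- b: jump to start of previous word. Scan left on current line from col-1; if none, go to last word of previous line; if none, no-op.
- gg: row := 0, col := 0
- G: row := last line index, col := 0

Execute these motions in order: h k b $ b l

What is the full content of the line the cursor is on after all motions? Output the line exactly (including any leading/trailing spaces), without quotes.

Answer: fire grey cyan

Derivation:
After 1 (h): row=0 col=0 char='f'
After 2 (k): row=0 col=0 char='f'
After 3 (b): row=0 col=0 char='f'
After 4 ($): row=0 col=13 char='n'
After 5 (b): row=0 col=10 char='c'
After 6 (l): row=0 col=11 char='y'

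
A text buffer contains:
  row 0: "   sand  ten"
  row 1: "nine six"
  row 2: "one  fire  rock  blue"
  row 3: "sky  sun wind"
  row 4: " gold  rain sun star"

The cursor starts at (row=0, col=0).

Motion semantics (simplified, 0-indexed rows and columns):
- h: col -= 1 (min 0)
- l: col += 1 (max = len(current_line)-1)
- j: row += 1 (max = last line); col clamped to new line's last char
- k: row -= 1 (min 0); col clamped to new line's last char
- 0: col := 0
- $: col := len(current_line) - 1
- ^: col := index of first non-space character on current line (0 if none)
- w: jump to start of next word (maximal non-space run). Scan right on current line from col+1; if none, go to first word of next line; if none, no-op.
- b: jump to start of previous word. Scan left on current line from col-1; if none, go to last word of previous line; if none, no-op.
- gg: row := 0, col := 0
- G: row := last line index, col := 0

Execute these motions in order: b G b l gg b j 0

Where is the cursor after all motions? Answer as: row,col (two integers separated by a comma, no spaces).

After 1 (b): row=0 col=0 char='_'
After 2 (G): row=4 col=0 char='_'
After 3 (b): row=3 col=9 char='w'
After 4 (l): row=3 col=10 char='i'
After 5 (gg): row=0 col=0 char='_'
After 6 (b): row=0 col=0 char='_'
After 7 (j): row=1 col=0 char='n'
After 8 (0): row=1 col=0 char='n'

Answer: 1,0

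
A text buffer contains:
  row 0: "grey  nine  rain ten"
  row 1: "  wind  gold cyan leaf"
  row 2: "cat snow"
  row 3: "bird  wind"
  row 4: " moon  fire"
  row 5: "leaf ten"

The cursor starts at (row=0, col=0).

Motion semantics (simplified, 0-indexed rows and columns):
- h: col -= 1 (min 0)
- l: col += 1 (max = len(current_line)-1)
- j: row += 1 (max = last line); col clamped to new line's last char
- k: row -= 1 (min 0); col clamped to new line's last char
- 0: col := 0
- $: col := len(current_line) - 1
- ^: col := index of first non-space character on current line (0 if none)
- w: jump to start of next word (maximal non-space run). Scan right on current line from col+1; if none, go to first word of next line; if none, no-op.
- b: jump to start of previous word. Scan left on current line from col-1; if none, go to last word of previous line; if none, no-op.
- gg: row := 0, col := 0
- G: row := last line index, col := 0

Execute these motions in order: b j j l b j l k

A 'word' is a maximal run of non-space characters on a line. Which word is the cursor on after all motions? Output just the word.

Answer: cat

Derivation:
After 1 (b): row=0 col=0 char='g'
After 2 (j): row=1 col=0 char='_'
After 3 (j): row=2 col=0 char='c'
After 4 (l): row=2 col=1 char='a'
After 5 (b): row=2 col=0 char='c'
After 6 (j): row=3 col=0 char='b'
After 7 (l): row=3 col=1 char='i'
After 8 (k): row=2 col=1 char='a'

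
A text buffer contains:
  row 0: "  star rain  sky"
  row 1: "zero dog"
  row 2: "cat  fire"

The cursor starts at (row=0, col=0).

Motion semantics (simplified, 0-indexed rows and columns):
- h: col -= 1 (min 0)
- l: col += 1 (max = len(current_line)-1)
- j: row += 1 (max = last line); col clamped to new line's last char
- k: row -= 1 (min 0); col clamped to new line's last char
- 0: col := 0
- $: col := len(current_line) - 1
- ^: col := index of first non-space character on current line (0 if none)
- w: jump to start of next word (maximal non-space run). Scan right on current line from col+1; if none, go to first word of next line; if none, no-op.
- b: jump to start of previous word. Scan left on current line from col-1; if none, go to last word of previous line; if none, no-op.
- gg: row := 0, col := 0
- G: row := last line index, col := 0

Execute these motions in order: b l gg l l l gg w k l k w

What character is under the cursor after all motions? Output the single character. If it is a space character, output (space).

Answer: r

Derivation:
After 1 (b): row=0 col=0 char='_'
After 2 (l): row=0 col=1 char='_'
After 3 (gg): row=0 col=0 char='_'
After 4 (l): row=0 col=1 char='_'
After 5 (l): row=0 col=2 char='s'
After 6 (l): row=0 col=3 char='t'
After 7 (gg): row=0 col=0 char='_'
After 8 (w): row=0 col=2 char='s'
After 9 (k): row=0 col=2 char='s'
After 10 (l): row=0 col=3 char='t'
After 11 (k): row=0 col=3 char='t'
After 12 (w): row=0 col=7 char='r'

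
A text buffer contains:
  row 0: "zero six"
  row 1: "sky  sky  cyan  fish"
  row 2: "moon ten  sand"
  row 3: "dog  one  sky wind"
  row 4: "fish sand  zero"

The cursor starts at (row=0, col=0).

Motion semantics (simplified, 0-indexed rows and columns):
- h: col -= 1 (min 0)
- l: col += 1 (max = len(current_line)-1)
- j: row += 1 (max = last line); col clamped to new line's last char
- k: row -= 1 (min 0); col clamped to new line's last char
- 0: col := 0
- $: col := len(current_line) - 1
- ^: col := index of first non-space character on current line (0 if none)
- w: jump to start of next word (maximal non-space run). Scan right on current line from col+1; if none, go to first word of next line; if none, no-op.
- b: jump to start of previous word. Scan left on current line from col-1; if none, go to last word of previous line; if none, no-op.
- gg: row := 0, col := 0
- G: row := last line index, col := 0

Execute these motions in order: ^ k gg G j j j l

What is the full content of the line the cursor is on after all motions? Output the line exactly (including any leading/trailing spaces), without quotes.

After 1 (^): row=0 col=0 char='z'
After 2 (k): row=0 col=0 char='z'
After 3 (gg): row=0 col=0 char='z'
After 4 (G): row=4 col=0 char='f'
After 5 (j): row=4 col=0 char='f'
After 6 (j): row=4 col=0 char='f'
After 7 (j): row=4 col=0 char='f'
After 8 (l): row=4 col=1 char='i'

Answer: fish sand  zero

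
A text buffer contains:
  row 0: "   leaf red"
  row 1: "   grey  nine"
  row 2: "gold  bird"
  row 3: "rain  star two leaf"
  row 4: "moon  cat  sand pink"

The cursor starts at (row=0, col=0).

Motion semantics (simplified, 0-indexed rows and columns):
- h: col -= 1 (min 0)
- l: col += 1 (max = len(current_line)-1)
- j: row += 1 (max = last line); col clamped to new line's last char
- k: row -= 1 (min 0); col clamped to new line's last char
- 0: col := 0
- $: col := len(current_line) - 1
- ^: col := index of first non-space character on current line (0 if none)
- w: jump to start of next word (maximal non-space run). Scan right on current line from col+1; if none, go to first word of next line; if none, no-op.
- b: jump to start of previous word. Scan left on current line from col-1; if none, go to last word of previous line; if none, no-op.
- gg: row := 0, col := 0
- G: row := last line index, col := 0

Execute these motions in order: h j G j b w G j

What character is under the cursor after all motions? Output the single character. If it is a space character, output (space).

Answer: m

Derivation:
After 1 (h): row=0 col=0 char='_'
After 2 (j): row=1 col=0 char='_'
After 3 (G): row=4 col=0 char='m'
After 4 (j): row=4 col=0 char='m'
After 5 (b): row=3 col=15 char='l'
After 6 (w): row=4 col=0 char='m'
After 7 (G): row=4 col=0 char='m'
After 8 (j): row=4 col=0 char='m'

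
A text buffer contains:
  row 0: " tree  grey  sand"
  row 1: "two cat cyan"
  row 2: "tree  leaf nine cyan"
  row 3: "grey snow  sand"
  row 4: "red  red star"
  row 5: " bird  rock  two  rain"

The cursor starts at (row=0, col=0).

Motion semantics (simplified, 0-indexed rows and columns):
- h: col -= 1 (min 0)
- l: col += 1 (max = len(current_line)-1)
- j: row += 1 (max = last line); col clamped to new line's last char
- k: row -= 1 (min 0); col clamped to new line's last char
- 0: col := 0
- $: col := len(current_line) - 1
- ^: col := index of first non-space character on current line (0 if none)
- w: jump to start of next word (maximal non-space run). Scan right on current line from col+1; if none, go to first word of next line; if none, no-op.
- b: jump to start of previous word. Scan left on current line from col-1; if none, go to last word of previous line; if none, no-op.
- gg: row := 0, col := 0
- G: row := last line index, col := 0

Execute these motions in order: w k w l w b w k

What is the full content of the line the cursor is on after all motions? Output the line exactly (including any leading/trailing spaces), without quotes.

Answer:  tree  grey  sand

Derivation:
After 1 (w): row=0 col=1 char='t'
After 2 (k): row=0 col=1 char='t'
After 3 (w): row=0 col=7 char='g'
After 4 (l): row=0 col=8 char='r'
After 5 (w): row=0 col=13 char='s'
After 6 (b): row=0 col=7 char='g'
After 7 (w): row=0 col=13 char='s'
After 8 (k): row=0 col=13 char='s'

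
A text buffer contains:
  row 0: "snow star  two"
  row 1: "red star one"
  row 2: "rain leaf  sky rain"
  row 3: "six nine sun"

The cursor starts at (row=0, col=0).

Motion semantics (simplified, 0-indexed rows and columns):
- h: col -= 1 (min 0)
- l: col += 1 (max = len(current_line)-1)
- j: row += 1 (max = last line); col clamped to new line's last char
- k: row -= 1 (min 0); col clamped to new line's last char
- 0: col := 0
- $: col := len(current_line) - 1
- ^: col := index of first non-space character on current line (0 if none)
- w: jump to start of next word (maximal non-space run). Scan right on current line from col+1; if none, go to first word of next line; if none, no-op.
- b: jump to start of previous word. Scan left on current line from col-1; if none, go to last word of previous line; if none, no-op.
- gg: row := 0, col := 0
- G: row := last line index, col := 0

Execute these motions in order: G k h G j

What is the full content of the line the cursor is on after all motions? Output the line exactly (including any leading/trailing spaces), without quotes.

Answer: six nine sun

Derivation:
After 1 (G): row=3 col=0 char='s'
After 2 (k): row=2 col=0 char='r'
After 3 (h): row=2 col=0 char='r'
After 4 (G): row=3 col=0 char='s'
After 5 (j): row=3 col=0 char='s'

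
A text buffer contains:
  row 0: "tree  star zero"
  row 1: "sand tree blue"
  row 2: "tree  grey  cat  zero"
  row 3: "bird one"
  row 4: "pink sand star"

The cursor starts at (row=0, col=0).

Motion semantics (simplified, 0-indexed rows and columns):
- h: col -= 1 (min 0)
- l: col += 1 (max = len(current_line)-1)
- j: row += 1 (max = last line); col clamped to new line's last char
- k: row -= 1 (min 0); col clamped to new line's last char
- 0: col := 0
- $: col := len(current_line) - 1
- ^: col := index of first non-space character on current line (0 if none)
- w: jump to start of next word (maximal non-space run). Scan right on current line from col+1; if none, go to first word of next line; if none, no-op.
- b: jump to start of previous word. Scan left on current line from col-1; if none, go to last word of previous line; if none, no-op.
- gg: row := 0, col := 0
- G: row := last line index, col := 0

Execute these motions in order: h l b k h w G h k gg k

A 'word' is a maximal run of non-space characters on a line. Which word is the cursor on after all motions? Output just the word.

Answer: tree

Derivation:
After 1 (h): row=0 col=0 char='t'
After 2 (l): row=0 col=1 char='r'
After 3 (b): row=0 col=0 char='t'
After 4 (k): row=0 col=0 char='t'
After 5 (h): row=0 col=0 char='t'
After 6 (w): row=0 col=6 char='s'
After 7 (G): row=4 col=0 char='p'
After 8 (h): row=4 col=0 char='p'
After 9 (k): row=3 col=0 char='b'
After 10 (gg): row=0 col=0 char='t'
After 11 (k): row=0 col=0 char='t'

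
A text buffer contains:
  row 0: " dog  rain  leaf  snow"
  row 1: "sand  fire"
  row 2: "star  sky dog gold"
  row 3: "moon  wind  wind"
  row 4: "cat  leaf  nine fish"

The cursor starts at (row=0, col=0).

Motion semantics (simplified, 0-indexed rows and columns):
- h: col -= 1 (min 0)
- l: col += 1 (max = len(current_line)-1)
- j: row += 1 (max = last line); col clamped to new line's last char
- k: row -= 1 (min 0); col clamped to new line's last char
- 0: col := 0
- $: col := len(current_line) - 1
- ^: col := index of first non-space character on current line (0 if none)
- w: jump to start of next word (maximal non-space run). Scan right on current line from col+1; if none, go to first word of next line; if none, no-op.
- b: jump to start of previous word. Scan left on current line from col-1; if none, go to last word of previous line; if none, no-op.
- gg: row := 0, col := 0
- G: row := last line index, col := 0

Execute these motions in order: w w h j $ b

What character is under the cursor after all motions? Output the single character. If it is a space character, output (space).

Answer: f

Derivation:
After 1 (w): row=0 col=1 char='d'
After 2 (w): row=0 col=6 char='r'
After 3 (h): row=0 col=5 char='_'
After 4 (j): row=1 col=5 char='_'
After 5 ($): row=1 col=9 char='e'
After 6 (b): row=1 col=6 char='f'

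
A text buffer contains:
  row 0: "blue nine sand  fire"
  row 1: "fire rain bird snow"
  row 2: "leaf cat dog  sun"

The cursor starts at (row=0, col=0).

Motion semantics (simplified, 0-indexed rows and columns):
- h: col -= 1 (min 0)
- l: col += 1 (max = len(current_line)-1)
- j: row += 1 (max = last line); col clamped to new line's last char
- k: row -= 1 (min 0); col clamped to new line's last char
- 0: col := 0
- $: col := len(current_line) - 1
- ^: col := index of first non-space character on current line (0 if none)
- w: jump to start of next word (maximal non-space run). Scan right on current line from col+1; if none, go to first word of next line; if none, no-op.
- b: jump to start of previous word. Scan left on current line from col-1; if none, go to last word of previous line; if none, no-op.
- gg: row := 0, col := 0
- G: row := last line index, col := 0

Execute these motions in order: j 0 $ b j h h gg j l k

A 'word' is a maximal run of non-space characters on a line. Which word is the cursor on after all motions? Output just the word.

Answer: blue

Derivation:
After 1 (j): row=1 col=0 char='f'
After 2 (0): row=1 col=0 char='f'
After 3 ($): row=1 col=18 char='w'
After 4 (b): row=1 col=15 char='s'
After 5 (j): row=2 col=15 char='u'
After 6 (h): row=2 col=14 char='s'
After 7 (h): row=2 col=13 char='_'
After 8 (gg): row=0 col=0 char='b'
After 9 (j): row=1 col=0 char='f'
After 10 (l): row=1 col=1 char='i'
After 11 (k): row=0 col=1 char='l'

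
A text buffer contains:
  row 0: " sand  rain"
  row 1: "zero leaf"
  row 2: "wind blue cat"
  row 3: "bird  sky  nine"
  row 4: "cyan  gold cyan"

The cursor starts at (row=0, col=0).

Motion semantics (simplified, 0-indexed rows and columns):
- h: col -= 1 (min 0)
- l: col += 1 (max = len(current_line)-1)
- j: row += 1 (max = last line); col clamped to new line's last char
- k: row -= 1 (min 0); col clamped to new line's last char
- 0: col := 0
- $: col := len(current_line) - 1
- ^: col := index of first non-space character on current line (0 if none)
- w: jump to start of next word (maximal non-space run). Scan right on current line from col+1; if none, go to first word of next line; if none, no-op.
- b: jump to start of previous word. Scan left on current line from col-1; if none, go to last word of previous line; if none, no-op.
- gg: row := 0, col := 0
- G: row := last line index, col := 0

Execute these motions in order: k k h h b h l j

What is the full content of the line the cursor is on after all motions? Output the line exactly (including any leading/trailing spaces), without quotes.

Answer: zero leaf

Derivation:
After 1 (k): row=0 col=0 char='_'
After 2 (k): row=0 col=0 char='_'
After 3 (h): row=0 col=0 char='_'
After 4 (h): row=0 col=0 char='_'
After 5 (b): row=0 col=0 char='_'
After 6 (h): row=0 col=0 char='_'
After 7 (l): row=0 col=1 char='s'
After 8 (j): row=1 col=1 char='e'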